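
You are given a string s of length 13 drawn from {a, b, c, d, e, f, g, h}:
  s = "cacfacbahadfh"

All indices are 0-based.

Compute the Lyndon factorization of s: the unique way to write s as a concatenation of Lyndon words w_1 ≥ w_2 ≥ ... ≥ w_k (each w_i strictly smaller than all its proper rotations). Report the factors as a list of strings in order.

emit factor 1: 'c' (i=0, period=1)
emit factor 2: 'acf' (i=1, period=3)
emit factor 3: 'acbahadfh' (i=4, period=9)

["c", "acf", "acbahadfh"]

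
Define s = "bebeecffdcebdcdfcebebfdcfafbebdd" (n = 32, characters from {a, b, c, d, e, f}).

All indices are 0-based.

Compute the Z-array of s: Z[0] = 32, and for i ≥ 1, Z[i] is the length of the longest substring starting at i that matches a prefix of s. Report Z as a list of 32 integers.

[32, 0, 2, 0, 0, 0, 0, 0, 0, 0, 0, 1, 0, 0, 0, 0, 0, 0, 3, 0, 1, 0, 0, 0, 0, 0, 0, 3, 0, 1, 0, 0]

Z[0]=32
i=1: i≥r, start 0; Z[1]=0
i=2: i≥r, start 0; Z[2]=2 scan→box=[2,4)
i=3: min(r-i=1, Z[1]=0)=0; Z[3]=0
i=4: i≥r, start 0; Z[4]=0
i=5: i≥r, start 0; Z[5]=0
i=6: i≥r, start 0; Z[6]=0
i=7: i≥r, start 0; Z[7]=0
i=8: i≥r, start 0; Z[8]=0
i=9: i≥r, start 0; Z[9]=0
i=10: i≥r, start 0; Z[10]=0
i=11: i≥r, start 0; Z[11]=1 scan→box=[11,12)
i=12: i≥r, start 0; Z[12]=0
i=13: i≥r, start 0; Z[13]=0
i=14: i≥r, start 0; Z[14]=0
i=15: i≥r, start 0; Z[15]=0
i=16: i≥r, start 0; Z[16]=0
i=17: i≥r, start 0; Z[17]=0
i=18: i≥r, start 0; Z[18]=3 scan→box=[18,21)
i=19: min(r-i=2, Z[1]=0)=0; Z[19]=0
i=20: min(r-i=1, Z[2]=2)=1; Z[20]=1
i=21: i≥r, start 0; Z[21]=0
i=22: i≥r, start 0; Z[22]=0
i=23: i≥r, start 0; Z[23]=0
i=24: i≥r, start 0; Z[24]=0
i=25: i≥r, start 0; Z[25]=0
i=26: i≥r, start 0; Z[26]=0
i=27: i≥r, start 0; Z[27]=3 scan→box=[27,30)
i=28: min(r-i=2, Z[1]=0)=0; Z[28]=0
i=29: min(r-i=1, Z[2]=2)=1; Z[29]=1
i=30: i≥r, start 0; Z[30]=0
i=31: i≥r, start 0; Z[31]=0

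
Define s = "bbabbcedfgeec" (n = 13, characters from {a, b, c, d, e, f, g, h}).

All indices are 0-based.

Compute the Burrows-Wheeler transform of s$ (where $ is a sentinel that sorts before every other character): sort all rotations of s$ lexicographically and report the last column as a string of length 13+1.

rank  rotation        last
    0  $bbabbcedfgeec  c
    1  abbcedfgeec$bb  b
    2  babbcedfgeec$b  b
    3  bbabbcedfgeec$  $
    4  bbcedfgeec$bba  a
    5  bcedfgeec$bbab  b
    6  c$bbabbcedfgee  e
    7  cedfgeec$bbabb  b
    8  dfgeec$bbabbce  e
    9  ec$bbabbcedfge  e
   10  edfgeec$bbabbc  c
   11  eec$bbabbcedfg  g
   12  fgeec$bbabbced  d
   13  geec$bbabbcedf  f

cbb$abebeecgdf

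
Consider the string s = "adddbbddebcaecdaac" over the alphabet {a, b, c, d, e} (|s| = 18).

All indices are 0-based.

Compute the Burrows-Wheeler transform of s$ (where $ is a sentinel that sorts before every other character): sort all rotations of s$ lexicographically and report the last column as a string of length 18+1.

rank  rotation             last
    0  $adddbbddebcaecdaac  c
    1  aac$adddbbddebcaecd  d
    2  ac$adddbbddebcaecda  a
    3  adddbbddebcaecdaac$  $
    4  aecdaac$adddbbddebc  c
    5  bbddebcaecdaac$addd  d
    6  bcaecdaac$adddbbdde  e
    7  bddebcaecdaac$adddb  b
    8  c$adddbbddebcaecdaa  a
    9  caecdaac$adddbbddeb  b
   10  cdaac$adddbbddebcae  e
   11  daac$adddbbddebcaec  c
   12  dbbddebcaecdaac$add  d
   13  ddbbddebcaecdaac$ad  d
   14  dddbbddebcaecdaac$a  a
   15  ddebcaecdaac$adddbb  b
   16  debcaecdaac$adddbbd  d
   17  ebcaecdaac$adddbbdd  d
   18  ecdaac$adddbbddebca  a

cda$cdebabecddabdda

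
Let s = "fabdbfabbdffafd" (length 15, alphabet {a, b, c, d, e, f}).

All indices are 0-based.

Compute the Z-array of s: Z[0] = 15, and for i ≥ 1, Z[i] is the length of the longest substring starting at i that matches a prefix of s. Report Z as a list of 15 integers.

Z[0]=15
i=1: fresh scan; Z[1]=0
i=2: fresh scan; Z[2]=0
i=3: fresh scan; Z[3]=0
i=4: fresh scan; Z[4]=0
i=5: fresh scan; Z[5]=3 scan→box=[5,8)
i=6: min(r-i=2, Z[1]=0)=0; Z[6]=0
i=7: min(r-i=1, Z[2]=0)=0; Z[7]=0
i=8: fresh scan; Z[8]=0
i=9: fresh scan; Z[9]=0
i=10: fresh scan; Z[10]=1 scan→box=[10,11)
i=11: fresh scan; Z[11]=2 scan→box=[11,13)
i=12: min(r-i=1, Z[1]=0)=0; Z[12]=0
i=13: fresh scan; Z[13]=1 scan→box=[13,14)
i=14: fresh scan; Z[14]=0

[15, 0, 0, 0, 0, 3, 0, 0, 0, 0, 1, 2, 0, 1, 0]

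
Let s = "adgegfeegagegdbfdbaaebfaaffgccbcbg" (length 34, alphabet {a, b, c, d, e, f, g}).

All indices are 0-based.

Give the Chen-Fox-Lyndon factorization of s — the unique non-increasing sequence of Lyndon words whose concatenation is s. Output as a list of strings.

emit factor 1: 'adgegfeegagegdbfdb' (i=0, period=18)
emit factor 2: 'aaebfaaffgccbcbg' (i=18, period=16)

["adgegfeegagegdbfdb", "aaebfaaffgccbcbg"]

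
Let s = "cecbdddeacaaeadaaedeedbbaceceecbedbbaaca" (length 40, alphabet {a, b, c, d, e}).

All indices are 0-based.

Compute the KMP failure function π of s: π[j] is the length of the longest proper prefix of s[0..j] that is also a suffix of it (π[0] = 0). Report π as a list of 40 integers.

π[0] = 0
j=1 s[j]='e': π[1]=0 (border '')
j=2 s[j]='c': π[2]=1 (border 'c')
j=3 s[j]='b': k: 1→0; π[3]=0 (border '')
j=4 s[j]='d': π[4]=0 (border '')
j=5 s[j]='d': π[5]=0 (border '')
j=6 s[j]='d': π[6]=0 (border '')
j=7 s[j]='e': π[7]=0 (border '')
j=8 s[j]='a': π[8]=0 (border '')
j=9 s[j]='c': π[9]=1 (border 'c')
j=10 s[j]='a': k: 1→0; π[10]=0 (border '')
j=11 s[j]='a': π[11]=0 (border '')
j=12 s[j]='e': π[12]=0 (border '')
j=13 s[j]='a': π[13]=0 (border '')
j=14 s[j]='d': π[14]=0 (border '')
j=15 s[j]='a': π[15]=0 (border '')
j=16 s[j]='a': π[16]=0 (border '')
j=17 s[j]='e': π[17]=0 (border '')
j=18 s[j]='d': π[18]=0 (border '')
j=19 s[j]='e': π[19]=0 (border '')
j=20 s[j]='e': π[20]=0 (border '')
j=21 s[j]='d': π[21]=0 (border '')
j=22 s[j]='b': π[22]=0 (border '')
j=23 s[j]='b': π[23]=0 (border '')
j=24 s[j]='a': π[24]=0 (border '')
j=25 s[j]='c': π[25]=1 (border 'c')
j=26 s[j]='e': π[26]=2 (border 'ce')
j=27 s[j]='c': π[27]=3 (border 'cec')
j=28 s[j]='e': k: 3→1; π[28]=2 (border 'ce')
j=29 s[j]='e': k: 2→0; π[29]=0 (border '')
j=30 s[j]='c': π[30]=1 (border 'c')
j=31 s[j]='b': k: 1→0; π[31]=0 (border '')
j=32 s[j]='e': π[32]=0 (border '')
j=33 s[j]='d': π[33]=0 (border '')
j=34 s[j]='b': π[34]=0 (border '')
j=35 s[j]='b': π[35]=0 (border '')
j=36 s[j]='a': π[36]=0 (border '')
j=37 s[j]='a': π[37]=0 (border '')
j=38 s[j]='c': π[38]=1 (border 'c')
j=39 s[j]='a': k: 1→0; π[39]=0 (border '')

[0, 0, 1, 0, 0, 0, 0, 0, 0, 1, 0, 0, 0, 0, 0, 0, 0, 0, 0, 0, 0, 0, 0, 0, 0, 1, 2, 3, 2, 0, 1, 0, 0, 0, 0, 0, 0, 0, 1, 0]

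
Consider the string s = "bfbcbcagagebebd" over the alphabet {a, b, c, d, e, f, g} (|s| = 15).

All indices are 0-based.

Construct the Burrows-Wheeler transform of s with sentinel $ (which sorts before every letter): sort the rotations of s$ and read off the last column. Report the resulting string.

rank  rotation          last
    0  $bfbcbcagagebebd  d
    1  agagebebd$bfbcbc  c
    2  agebebd$bfbcbcag  g
    3  bcagagebebd$bfbc  c
    4  bcbcagagebebd$bf  f
    5  bd$bfbcbcagagebe  e
    6  bebd$bfbcbcagage  e
    7  bfbcbcagagebebd$  $
    8  cagagebebd$bfbcb  b
    9  cbcagagebebd$bfb  b
   10  d$bfbcbcagagebeb  b
   11  ebd$bfbcbcagageb  b
   12  ebebd$bfbcbcagag  g
   13  fbcbcagagebebd$b  b
   14  gagebebd$bfbcbca  a
   15  gebebd$bfbcbcaga  a

dcgcfee$bbbbgbaa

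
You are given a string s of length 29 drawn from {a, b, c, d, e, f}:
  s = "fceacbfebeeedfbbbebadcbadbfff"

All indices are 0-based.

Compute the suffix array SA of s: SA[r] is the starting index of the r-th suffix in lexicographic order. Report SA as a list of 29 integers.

[3, 23, 19, 22, 18, 14, 15, 16, 8, 5, 25, 21, 4, 1, 24, 20, 12, 2, 17, 7, 11, 10, 9, 28, 13, 0, 6, 27, 26]

sorted suffixes:
  #0 SA[0]=3  'acbfebeeedfbbbebadcbadbfff'
  #1 SA[1]=23  'adbfff'
  #2 SA[2]=19  'adcbadbfff'
  #3 SA[3]=22  'badbfff'
  #4 SA[4]=18  'badcbadbfff'
  #5 SA[5]=14  'bbbebadcbadbfff'
  #6 SA[6]=15  'bbebadcbadbfff'
  #7 SA[7]=16  'bebadcbadbfff'
  #8 SA[8]=8  'beeedfbbbebadcbadbfff'
  #9 SA[9]=5  'bfebeeedfbbbebadcbadbfff'
  #10 SA[10]=25  'bfff'
  #11 SA[11]=21  'cbadbfff'
  #12 SA[12]=4  'cbfebeeedfbbbebadcbadbfff'
  #13 SA[13]=1  'ceacbfebeeedfbbbebadcbadbfff'
  #14 SA[14]=24  'dbfff'
  #15 SA[15]=20  'dcbadbfff'
  #16 SA[16]=12  'dfbbbebadcbadbfff'
  #17 SA[17]=2  'eacbfebeeedfbbbebadcbadbfff'
  #18 SA[18]=17  'ebadcbadbfff'
  #19 SA[19]=7  'ebeeedfbbbebadcbadbfff'
  #20 SA[20]=11  'edfbbbebadcbadbfff'
  #21 SA[21]=10  'eedfbbbebadcbadbfff'
  #22 SA[22]=9  'eeedfbbbebadcbadbfff'
  #23 SA[23]=28  'f'
  #24 SA[24]=13  'fbbbebadcbadbfff'
  #25 SA[25]=0  'fceacbfebeeedfbbbebadcbadbfff'
  #26 SA[26]=6  'febeeedfbbbebadcbadbfff'
  #27 SA[27]=27  'ff'
  #28 SA[28]=26  'fff'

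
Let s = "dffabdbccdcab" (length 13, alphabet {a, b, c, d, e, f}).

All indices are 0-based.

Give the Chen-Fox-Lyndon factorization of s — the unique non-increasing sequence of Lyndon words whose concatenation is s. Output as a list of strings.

["dff", "abdbccdc", "ab"]

emit factor 1: 'dff' (i=0, period=3)
emit factor 2: 'abdbccdc' (i=3, period=8)
emit factor 3: 'ab' (i=11, period=2)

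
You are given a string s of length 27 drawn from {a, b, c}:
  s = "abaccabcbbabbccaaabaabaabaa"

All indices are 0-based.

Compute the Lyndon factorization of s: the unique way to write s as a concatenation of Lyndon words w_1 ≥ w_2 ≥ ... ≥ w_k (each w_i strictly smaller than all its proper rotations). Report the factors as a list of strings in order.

["abaccabcbbabbcc", "aaabaabaab", "a", "a"]

emit factor 1: 'abaccabcbbabbcc' (i=0, period=15)
emit factor 2: 'aaabaabaab' (i=15, period=10)
emit factor 3: 'a' (i=25, period=1)
emit factor 4: 'a' (i=26, period=1)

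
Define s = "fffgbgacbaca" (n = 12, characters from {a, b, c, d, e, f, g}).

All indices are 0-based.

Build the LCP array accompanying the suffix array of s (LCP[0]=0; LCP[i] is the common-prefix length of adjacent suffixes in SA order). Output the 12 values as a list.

rank→(start, suffix):
  0 → (11, 'a')
  1 → (9, 'aca')
  2 → (6, 'acbaca')
  3 → (8, 'baca')
  4 → (4, 'bgacbaca')
  5 → (10, 'ca')
  6 → (7, 'cbaca')
  7 → (0, 'fffgbgacbaca')
  8 → (1, 'ffgbgacbaca')
  9 → (2, 'fgbgacbaca')
  10 → (5, 'gacbaca')
  11 → (3, 'gbgacbaca')

SA = [11, 9, 6, 8, 4, 10, 7, 0, 1, 2, 5, 3]
[i] adj suffixes → lcp
  [1] 11/9 → 1 ('a')
  [2] 9/6 → 2 ('ac')
  [3] 6/8 → 0 ('')
  [4] 8/4 → 1 ('b')
  [5] 4/10 → 0 ('')
  [6] 10/7 → 1 ('c')
  [7] 7/0 → 0 ('')
  [8] 0/1 → 2 ('ff')
  [9] 1/2 → 1 ('f')
  [10] 2/5 → 0 ('')
  [11] 5/3 → 1 ('g')

[0, 1, 2, 0, 1, 0, 1, 0, 2, 1, 0, 1]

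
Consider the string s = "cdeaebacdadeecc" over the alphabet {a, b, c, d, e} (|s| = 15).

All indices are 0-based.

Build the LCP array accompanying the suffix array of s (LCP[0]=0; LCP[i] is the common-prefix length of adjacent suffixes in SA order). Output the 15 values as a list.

[0, 1, 1, 0, 0, 1, 1, 2, 0, 1, 2, 0, 1, 1, 1]

rank | idx | suffix
   0 |   6 | acdadeecc
   1 |   9 | adeecc
   2 |   3 | aebacdadeecc
   3 |   5 | bacdadeecc
   4 |  14 | c
   5 |  13 | cc
   6 |   7 | cdadeecc
   7 |   0 | cdeaebacdadeecc
   8 |   8 | dadeecc
   9 |   1 | deaebacdadeecc
  10 |  10 | deecc
  11 |   2 | eaebacdadeecc
  12 |   4 | ebacdadeecc
  13 |  12 | ecc
  14 |  11 | eecc

SA = [6, 9, 3, 5, 14, 13, 7, 0, 8, 1, 10, 2, 4, 12, 11]
[i] adj suffixes → lcp
  [1] 6/9 → 1 ('a')
  [2] 9/3 → 1 ('a')
  [3] 3/5 → 0 ('')
  [4] 5/14 → 0 ('')
  [5] 14/13 → 1 ('c')
  [6] 13/7 → 1 ('c')
  [7] 7/0 → 2 ('cd')
  [8] 0/8 → 0 ('')
  [9] 8/1 → 1 ('d')
  [10] 1/10 → 2 ('de')
  [11] 10/2 → 0 ('')
  [12] 2/4 → 1 ('e')
  [13] 4/12 → 1 ('e')
  [14] 12/11 → 1 ('e')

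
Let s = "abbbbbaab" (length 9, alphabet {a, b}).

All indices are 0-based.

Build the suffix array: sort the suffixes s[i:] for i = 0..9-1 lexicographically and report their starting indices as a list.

[6, 7, 0, 8, 5, 4, 3, 2, 1]

rank | idx | suffix
   0 |   6 | aab
   1 |   7 | ab
   2 |   0 | abbbbbaab
   3 |   8 | b
   4 |   5 | baab
   5 |   4 | bbaab
   6 |   3 | bbbaab
   7 |   2 | bbbbaab
   8 |   1 | bbbbbaab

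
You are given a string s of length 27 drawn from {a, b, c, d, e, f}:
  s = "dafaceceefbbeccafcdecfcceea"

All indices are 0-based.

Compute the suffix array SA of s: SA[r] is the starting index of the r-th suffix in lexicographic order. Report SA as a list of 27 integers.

[26, 3, 1, 15, 10, 11, 14, 13, 22, 17, 4, 23, 6, 20, 0, 18, 25, 12, 5, 19, 24, 7, 8, 2, 9, 21, 16]

rank | idx | suffix
   0 |  26 | a
   1 |   3 | aceceefbbeccafcdecfcceea
   2 |   1 | afaceceefbbeccafcdecfcceea
   3 |  15 | afcdecfcceea
   4 |  10 | bbeccafcdecfcceea
   5 |  11 | beccafcdecfcceea
   6 |  14 | cafcdecfcceea
   7 |  13 | ccafcdecfcceea
   8 |  22 | cceea
   9 |  17 | cdecfcceea
  10 |   4 | ceceefbbeccafcdecfcceea
  11 |  23 | ceea
  12 |   6 | ceefbbeccafcdecfcceea
  13 |  20 | cfcceea
  14 |   0 | dafaceceefbbeccafcdecfcceea
  15 |  18 | decfcceea
  16 |  25 | ea
  17 |  12 | eccafcdecfcceea
  18 |   5 | eceefbbeccafcdecfcceea
  19 |  19 | ecfcceea
  20 |  24 | eea
  21 |   7 | eefbbeccafcdecfcceea
  22 |   8 | efbbeccafcdecfcceea
  23 |   2 | faceceefbbeccafcdecfcceea
  24 |   9 | fbbeccafcdecfcceea
  25 |  21 | fcceea
  26 |  16 | fcdecfcceea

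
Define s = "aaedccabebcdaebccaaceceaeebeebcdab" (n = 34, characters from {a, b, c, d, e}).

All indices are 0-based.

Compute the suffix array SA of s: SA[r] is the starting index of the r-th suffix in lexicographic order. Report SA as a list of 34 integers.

sorted suffixes:
  #0 SA[0]=17  'aaceceaeebeebcdab'
  #1 SA[1]=0  'aaedccabebcdaebccaaceceaeebeebcdab'
  #2 SA[2]=32  'ab'
  #3 SA[3]=6  'abebcdaebccaaceceaeebeebcdab'
  #4 SA[4]=18  'aceceaeebeebcdab'
  #5 SA[5]=12  'aebccaaceceaeebeebcdab'
  #6 SA[6]=1  'aedccabebcdaebccaaceceaeebeebcdab'
  #7 SA[7]=23  'aeebeebcdab'
  #8 SA[8]=33  'b'
  #9 SA[9]=14  'bccaaceceaeebeebcdab'
  #10 SA[10]=29  'bcdab'
  #11 SA[11]=9  'bcdaebccaaceceaeebeebcdab'
  #12 SA[12]=7  'bebcdaebccaaceceaeebeebcdab'
  #13 SA[13]=26  'beebcdab'
  #14 SA[14]=16  'caaceceaeebeebcdab'
  #15 SA[15]=5  'cabebcdaebccaaceceaeebeebcdab'
  #16 SA[16]=15  'ccaaceceaeebeebcdab'
  #17 SA[17]=4  'ccabebcdaebccaaceceaeebeebcdab'
  #18 SA[18]=30  'cdab'
  #19 SA[19]=10  'cdaebccaaceceaeebeebcdab'
  #20 SA[20]=21  'ceaeebeebcdab'
  #21 SA[21]=19  'ceceaeebeebcdab'
  #22 SA[22]=31  'dab'
  #23 SA[23]=11  'daebccaaceceaeebeebcdab'
  #24 SA[24]=3  'dccabebcdaebccaaceceaeebeebcdab'
  #25 SA[25]=22  'eaeebeebcdab'
  #26 SA[26]=13  'ebccaaceceaeebeebcdab'
  #27 SA[27]=28  'ebcdab'
  #28 SA[28]=8  'ebcdaebccaaceceaeebeebcdab'
  #29 SA[29]=25  'ebeebcdab'
  #30 SA[30]=20  'eceaeebeebcdab'
  #31 SA[31]=2  'edccabebcdaebccaaceceaeebeebcdab'
  #32 SA[32]=27  'eebcdab'
  #33 SA[33]=24  'eebeebcdab'

[17, 0, 32, 6, 18, 12, 1, 23, 33, 14, 29, 9, 7, 26, 16, 5, 15, 4, 30, 10, 21, 19, 31, 11, 3, 22, 13, 28, 8, 25, 20, 2, 27, 24]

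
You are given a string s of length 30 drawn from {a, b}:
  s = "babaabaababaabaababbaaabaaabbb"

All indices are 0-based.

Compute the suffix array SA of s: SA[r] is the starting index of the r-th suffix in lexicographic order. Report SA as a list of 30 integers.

rank→(start, suffix):
  0 → (20, 'aaabaaabbb')
  1 → (24, 'aaabbb')
  2 → (21, 'aabaaabbb')
  3 → (3, 'aabaababaabaababbaaabaaabbb')
  4 → (11, 'aabaababbaaabaaabbb')
  5 → (6, 'aababaabaababbaaabaaabbb')
  6 → (14, 'aababbaaabaaabbb')
  7 → (25, 'aabbb')
  8 → (22, 'abaaabbb')
  9 → (1, 'abaabaababaabaababbaaabaaabbb')
  10 → (9, 'abaabaababbaaabaaabbb')
  11 → (4, 'abaababaabaababbaaabaaabbb')
  12 → (12, 'abaababbaaabaaabbb')
  13 → (7, 'ababaabaababbaaabaaabbb')
  14 → (15, 'ababbaaabaaabbb')
  15 → (17, 'abbaaabaaabbb')
  16 → (26, 'abbb')
  17 → (29, 'b')
  18 → (19, 'baaabaaabbb')
  19 → (23, 'baaabbb')
  20 → (2, 'baabaababaabaababbaaabaaabbb')
  21 → (10, 'baabaababbaaabaaabbb')
  22 → (5, 'baababaabaababbaaabaaabbb')
  23 → (13, 'baababbaaabaaabbb')
  24 → (0, 'babaabaababaabaababbaaabaaabbb')
  25 → (8, 'babaabaababbaaabaaabbb')
  26 → (16, 'babbaaabaaabbb')
  27 → (28, 'bb')
  28 → (18, 'bbaaabaaabbb')
  29 → (27, 'bbb')

[20, 24, 21, 3, 11, 6, 14, 25, 22, 1, 9, 4, 12, 7, 15, 17, 26, 29, 19, 23, 2, 10, 5, 13, 0, 8, 16, 28, 18, 27]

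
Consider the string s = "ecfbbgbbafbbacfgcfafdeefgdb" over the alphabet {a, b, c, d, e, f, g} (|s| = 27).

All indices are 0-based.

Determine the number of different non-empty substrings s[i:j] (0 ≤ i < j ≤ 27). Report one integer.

348

rank→(start, suffix):
  0 → (12, 'acfgcfafdeefgdb')
  1 → (8, 'afbbacfgcfafdeefgdb')
  2 → (18, 'afdeefgdb')
  3 → (26, 'b')
  4 → (11, 'bacfgcfafdeefgdb')
  5 → (7, 'bafbbacfgcfafdeefgdb')
  6 → (10, 'bbacfgcfafdeefgdb')
  7 → (6, 'bbafbbacfgcfafdeefgdb')
  8 → (3, 'bbgbbafbbacfgcfafdeefgdb')
  9 → (4, 'bgbbafbbacfgcfafdeefgdb')
  10 → (16, 'cfafdeefgdb')
  11 → (1, 'cfbbgbbafbbacfgcfafdeefgdb')
  12 → (13, 'cfgcfafdeefgdb')
  13 → (25, 'db')
  14 → (20, 'deefgdb')
  15 → (0, 'ecfbbgbbafbbacfgcfafdeefgdb')
  16 → (21, 'eefgdb')
  17 → (22, 'efgdb')
  18 → (17, 'fafdeefgdb')
  19 → (9, 'fbbacfgcfafdeefgdb')
  20 → (2, 'fbbgbbafbbacfgcfafdeefgdb')
  21 → (19, 'fdeefgdb')
  22 → (14, 'fgcfafdeefgdb')
  23 → (23, 'fgdb')
  24 → (5, 'gbbafbbacfgcfafdeefgdb')
  25 → (15, 'gcfafdeefgdb')
  26 → (24, 'gdb')

SA = [12, 8, 18, 26, 11, 7, 10, 6, 3, 4, 16, 1, 13, 25, 20, 0, 21, 22, 17, 9, 2, 19, 14, 23, 5, 15, 24]
rank  pair      lcp
   1  s[12:],s[8:]  1  'a'
   2  s[8:],s[18:]  2  'af'
   3  s[18:],s[26:]  0  ''
   4  s[26:],s[11:]  1  'b'
   5  s[11:],s[7:]  2  'ba'
   6  s[7:],s[10:]  1  'b'
   7  s[10:],s[6:]  3  'bba'
   8  s[6:],s[3:]  2  'bb'
   9  s[3:],s[4:]  1  'b'
  10  s[4:],s[16:]  0  ''
  11  s[16:],s[1:]  2  'cf'
  12  s[1:],s[13:]  2  'cf'
  13  s[13:],s[25:]  0  ''
  14  s[25:],s[20:]  1  'd'
  15  s[20:],s[0:]  0  ''
  16  s[0:],s[21:]  1  'e'
  17  s[21:],s[22:]  1  'e'
  18  s[22:],s[17:]  0  ''
  19  s[17:],s[9:]  1  'f'
  20  s[9:],s[2:]  3  'fbb'
  21  s[2:],s[19:]  1  'f'
  22  s[19:],s[14:]  1  'f'
  23  s[14:],s[23:]  2  'fg'
  24  s[23:],s[5:]  0  ''
  25  s[5:],s[15:]  1  'g'
  26  s[15:],s[24:]  1  'g'

n(n+1)/2 = 27·28/2 = 378
Σ LCP = 0 + 1 + 2 + 0 + 1 + 2 + 1 + 3 + 2 + 1 + 0 + 2 + 2 + 0 + 1 + 0 + 1 + 1 + 0 + 1 + 3 + 1 + 1 + 2 + 0 + 1 + 1 = 30
distinct = 378 − 30 = 348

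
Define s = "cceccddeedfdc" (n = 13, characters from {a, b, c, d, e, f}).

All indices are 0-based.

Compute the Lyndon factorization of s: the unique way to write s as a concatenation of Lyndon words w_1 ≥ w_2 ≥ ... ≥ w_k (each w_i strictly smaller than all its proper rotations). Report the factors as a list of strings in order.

["cce", "ccddeedfd", "c"]

emit factor 1: 'cce' (i=0, period=3)
emit factor 2: 'ccddeedfd' (i=3, period=9)
emit factor 3: 'c' (i=12, period=1)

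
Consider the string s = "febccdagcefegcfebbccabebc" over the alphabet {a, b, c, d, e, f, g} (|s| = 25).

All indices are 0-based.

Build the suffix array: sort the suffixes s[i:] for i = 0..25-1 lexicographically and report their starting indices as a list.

rank→(start, suffix):
  0 → (20, 'abebc')
  1 → (6, 'agcefegcfebbccabebc')
  2 → (16, 'bbccabebc')
  3 → (23, 'bc')
  4 → (17, 'bccabebc')
  5 → (2, 'bccdagcefegcfebbccabebc')
  6 → (21, 'bebc')
  7 → (24, 'c')
  8 → (19, 'cabebc')
  9 → (18, 'ccabebc')
  10 → (3, 'ccdagcefegcfebbccabebc')
  11 → (4, 'cdagcefegcfebbccabebc')
  12 → (8, 'cefegcfebbccabebc')
  13 → (13, 'cfebbccabebc')
  14 → (5, 'dagcefegcfebbccabebc')
  15 → (15, 'ebbccabebc')
  16 → (22, 'ebc')
  17 → (1, 'ebccdagcefegcfebbccabebc')
  18 → (9, 'efegcfebbccabebc')
  19 → (11, 'egcfebbccabebc')
  20 → (14, 'febbccabebc')
  21 → (0, 'febccdagcefegcfebbccabebc')
  22 → (10, 'fegcfebbccabebc')
  23 → (7, 'gcefegcfebbccabebc')
  24 → (12, 'gcfebbccabebc')

[20, 6, 16, 23, 17, 2, 21, 24, 19, 18, 3, 4, 8, 13, 5, 15, 22, 1, 9, 11, 14, 0, 10, 7, 12]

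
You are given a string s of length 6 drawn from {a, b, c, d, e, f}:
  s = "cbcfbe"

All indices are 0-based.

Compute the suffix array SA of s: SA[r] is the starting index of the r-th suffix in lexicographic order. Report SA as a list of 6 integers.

rank→(start, suffix):
  0 → (1, 'bcfbe')
  1 → (4, 'be')
  2 → (0, 'cbcfbe')
  3 → (2, 'cfbe')
  4 → (5, 'e')
  5 → (3, 'fbe')

[1, 4, 0, 2, 5, 3]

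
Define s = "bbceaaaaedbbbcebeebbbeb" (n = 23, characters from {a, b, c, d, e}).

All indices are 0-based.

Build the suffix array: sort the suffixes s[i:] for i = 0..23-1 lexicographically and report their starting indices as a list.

sorted suffixes:
  #0 SA[0]=4  'aaaaedbbbcebeebbbeb'
  #1 SA[1]=5  'aaaedbbbcebeebbbeb'
  #2 SA[2]=6  'aaedbbbcebeebbbeb'
  #3 SA[3]=7  'aedbbbcebeebbbeb'
  #4 SA[4]=22  'b'
  #5 SA[5]=10  'bbbcebeebbbeb'
  #6 SA[6]=18  'bbbeb'
  #7 SA[7]=0  'bbceaaaaedbbbcebeebbbeb'
  #8 SA[8]=11  'bbcebeebbbeb'
  #9 SA[9]=19  'bbeb'
  #10 SA[10]=1  'bceaaaaedbbbcebeebbbeb'
  #11 SA[11]=12  'bcebeebbbeb'
  #12 SA[12]=20  'beb'
  #13 SA[13]=15  'beebbbeb'
  #14 SA[14]=2  'ceaaaaedbbbcebeebbbeb'
  #15 SA[15]=13  'cebeebbbeb'
  #16 SA[16]=9  'dbbbcebeebbbeb'
  #17 SA[17]=3  'eaaaaedbbbcebeebbbeb'
  #18 SA[18]=21  'eb'
  #19 SA[19]=17  'ebbbeb'
  #20 SA[20]=14  'ebeebbbeb'
  #21 SA[21]=8  'edbbbcebeebbbeb'
  #22 SA[22]=16  'eebbbeb'

[4, 5, 6, 7, 22, 10, 18, 0, 11, 19, 1, 12, 20, 15, 2, 13, 9, 3, 21, 17, 14, 8, 16]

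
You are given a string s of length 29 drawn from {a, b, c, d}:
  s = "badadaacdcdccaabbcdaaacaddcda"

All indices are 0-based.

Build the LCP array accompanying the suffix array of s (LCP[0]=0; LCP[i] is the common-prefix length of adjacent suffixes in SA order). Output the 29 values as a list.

[0, 1, 2, 2, 3, 1, 1, 2, 1, 3, 2, 0, 1, 1, 0, 2, 1, 1, 3, 2, 3, 0, 2, 3, 2, 1, 2, 3, 1]

sorted suffixes:
  #0 SA[0]=28  'a'
  #1 SA[1]=19  'aaacaddcda'
  #2 SA[2]=13  'aabbcdaaacaddcda'
  #3 SA[3]=20  'aacaddcda'
  #4 SA[4]=5  'aacdcdccaabbcdaaacaddcda'
  #5 SA[5]=14  'abbcdaaacaddcda'
  #6 SA[6]=21  'acaddcda'
  #7 SA[7]=6  'acdcdccaabbcdaaacaddcda'
  #8 SA[8]=3  'adaacdcdccaabbcdaaacaddcda'
  #9 SA[9]=1  'adadaacdcdccaabbcdaaacaddcda'
  #10 SA[10]=23  'addcda'
  #11 SA[11]=0  'badadaacdcdccaabbcdaaacaddcda'
  #12 SA[12]=15  'bbcdaaacaddcda'
  #13 SA[13]=16  'bcdaaacaddcda'
  #14 SA[14]=12  'caabbcdaaacaddcda'
  #15 SA[15]=22  'caddcda'
  #16 SA[16]=11  'ccaabbcdaaacaddcda'
  #17 SA[17]=26  'cda'
  #18 SA[18]=17  'cdaaacaddcda'
  #19 SA[19]=9  'cdccaabbcdaaacaddcda'
  #20 SA[20]=7  'cdcdccaabbcdaaacaddcda'
  #21 SA[21]=27  'da'
  #22 SA[22]=18  'daaacaddcda'
  #23 SA[23]=4  'daacdcdccaabbcdaaacaddcda'
  #24 SA[24]=2  'dadaacdcdccaabbcdaaacaddcda'
  #25 SA[25]=10  'dccaabbcdaaacaddcda'
  #26 SA[26]=25  'dcda'
  #27 SA[27]=8  'dcdccaabbcdaaacaddcda'
  #28 SA[28]=24  'ddcda'

SA = [28, 19, 13, 20, 5, 14, 21, 6, 3, 1, 23, 0, 15, 16, 12, 22, 11, 26, 17, 9, 7, 27, 18, 4, 2, 10, 25, 8, 24]
[i] adj suffixes → lcp
  [1] 28/19 → 1 ('a')
  [2] 19/13 → 2 ('aa')
  [3] 13/20 → 2 ('aa')
  [4] 20/5 → 3 ('aac')
  [5] 5/14 → 1 ('a')
  [6] 14/21 → 1 ('a')
  [7] 21/6 → 2 ('ac')
  [8] 6/3 → 1 ('a')
  [9] 3/1 → 3 ('ada')
  [10] 1/23 → 2 ('ad')
  [11] 23/0 → 0 ('')
  [12] 0/15 → 1 ('b')
  [13] 15/16 → 1 ('b')
  [14] 16/12 → 0 ('')
  [15] 12/22 → 2 ('ca')
  [16] 22/11 → 1 ('c')
  [17] 11/26 → 1 ('c')
  [18] 26/17 → 3 ('cda')
  [19] 17/9 → 2 ('cd')
  [20] 9/7 → 3 ('cdc')
  [21] 7/27 → 0 ('')
  [22] 27/18 → 2 ('da')
  [23] 18/4 → 3 ('daa')
  [24] 4/2 → 2 ('da')
  [25] 2/10 → 1 ('d')
  [26] 10/25 → 2 ('dc')
  [27] 25/8 → 3 ('dcd')
  [28] 8/24 → 1 ('d')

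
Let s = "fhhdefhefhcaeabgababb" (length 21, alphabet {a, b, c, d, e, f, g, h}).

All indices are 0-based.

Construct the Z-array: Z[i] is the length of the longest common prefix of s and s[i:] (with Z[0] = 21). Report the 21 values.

[21, 0, 0, 0, 0, 2, 0, 0, 2, 0, 0, 0, 0, 0, 0, 0, 0, 0, 0, 0, 0]

Z[0]=21
i=1: outside box; Z[1]=0
i=2: outside box; Z[2]=0
i=3: outside box; Z[3]=0
i=4: outside box; Z[4]=0
i=5: outside box; Z[5]=2 scan→box=[5,7)
i=6: min(r-i=1, Z[1]=0)=0; Z[6]=0
i=7: outside box; Z[7]=0
i=8: outside box; Z[8]=2 scan→box=[8,10)
i=9: min(r-i=1, Z[1]=0)=0; Z[9]=0
i=10: outside box; Z[10]=0
i=11: outside box; Z[11]=0
i=12: outside box; Z[12]=0
i=13: outside box; Z[13]=0
i=14: outside box; Z[14]=0
i=15: outside box; Z[15]=0
i=16: outside box; Z[16]=0
i=17: outside box; Z[17]=0
i=18: outside box; Z[18]=0
i=19: outside box; Z[19]=0
i=20: outside box; Z[20]=0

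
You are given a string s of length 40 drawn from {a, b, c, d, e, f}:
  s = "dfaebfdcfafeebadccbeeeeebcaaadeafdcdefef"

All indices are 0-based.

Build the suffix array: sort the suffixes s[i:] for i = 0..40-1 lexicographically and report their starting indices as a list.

[26, 27, 14, 28, 2, 31, 9, 13, 24, 18, 4, 25, 17, 16, 34, 7, 15, 33, 6, 29, 35, 0, 30, 12, 23, 3, 11, 22, 21, 20, 19, 38, 36, 39, 1, 8, 32, 5, 10, 37]

rank→(start, suffix):
  0 → (26, 'aaadeafdcdefef')
  1 → (27, 'aadeafdcdefef')
  2 → (14, 'adccbeeeeebcaaadeafdcdefef')
  3 → (28, 'adeafdcdefef')
  4 → (2, 'aebfdcfafeebadccbeeeeebcaaadeafdcdefef')
  5 → (31, 'afdcdefef')
  6 → (9, 'afeebadccbeeeeebcaaadeafdcdefef')
  7 → (13, 'badccbeeeeebcaaadeafdcdefef')
  8 → (24, 'bcaaadeafdcdefef')
  9 → (18, 'beeeeebcaaadeafdcdefef')
  10 → (4, 'bfdcfafeebadccbeeeeebcaaadeafdcdefef')
  11 → (25, 'caaadeafdcdefef')
  12 → (17, 'cbeeeeebcaaadeafdcdefef')
  13 → (16, 'ccbeeeeebcaaadeafdcdefef')
  14 → (34, 'cdefef')
  15 → (7, 'cfafeebadccbeeeeebcaaadeafdcdefef')
  16 → (15, 'dccbeeeeebcaaadeafdcdefef')
  17 → (33, 'dcdefef')
  18 → (6, 'dcfafeebadccbeeeeebcaaadeafdcdefef')
  19 → (29, 'deafdcdefef')
  20 → (35, 'defef')
  21 → (0, 'dfaebfdcfafeebadccbeeeeebcaaadeafdcdefef')
  22 → (30, 'eafdcdefef')
  23 → (12, 'ebadccbeeeeebcaaadeafdcdefef')
  24 → (23, 'ebcaaadeafdcdefef')
  25 → (3, 'ebfdcfafeebadccbeeeeebcaaadeafdcdefef')
  26 → (11, 'eebadccbeeeeebcaaadeafdcdefef')
  27 → (22, 'eebcaaadeafdcdefef')
  28 → (21, 'eeebcaaadeafdcdefef')
  29 → (20, 'eeeebcaaadeafdcdefef')
  30 → (19, 'eeeeebcaaadeafdcdefef')
  31 → (38, 'ef')
  32 → (36, 'efef')
  33 → (39, 'f')
  34 → (1, 'faebfdcfafeebadccbeeeeebcaaadeafdcdefef')
  35 → (8, 'fafeebadccbeeeeebcaaadeafdcdefef')
  36 → (32, 'fdcdefef')
  37 → (5, 'fdcfafeebadccbeeeeebcaaadeafdcdefef')
  38 → (10, 'feebadccbeeeeebcaaadeafdcdefef')
  39 → (37, 'fef')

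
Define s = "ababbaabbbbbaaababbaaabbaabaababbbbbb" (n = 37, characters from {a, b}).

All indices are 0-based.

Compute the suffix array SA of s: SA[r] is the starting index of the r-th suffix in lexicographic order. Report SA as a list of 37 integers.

rank | idx | suffix
   0 |  12 | aaababbaaabbaabaababbbbbb
   1 |  19 | aaabbaabaababbbbbb
   2 |  24 | aabaababbbbbb
   3 |  13 | aababbaaabbaabaababbbbbb
   4 |  27 | aababbbbbb
   5 |  20 | aabbaabaababbbbbb
   6 |   5 | aabbbbbaaababbaaabbaabaababbbbbb
   7 |  25 | abaababbbbbb
   8 |  14 | ababbaaabbaabaababbbbbb
   9 |   0 | ababbaabbbbbaaababbaaabbaabaababbbbbb
  10 |  28 | ababbbbbb
  11 |  16 | abbaaabbaabaababbbbbb
  12 |  21 | abbaabaababbbbbb
  13 |   2 | abbaabbbbbaaababbaaabbaabaababbbbbb
  14 |   6 | abbbbbaaababbaaabbaabaababbbbbb
  15 |  30 | abbbbbb
  16 |  36 | b
  17 |  11 | baaababbaaabbaabaababbbbbb
  18 |  18 | baaabbaabaababbbbbb
  19 |  23 | baabaababbbbbb
  20 |  26 | baababbbbbb
  21 |   4 | baabbbbbaaababbaaabbaabaababbbbbb
  22 |  15 | babbaaabbaabaababbbbbb
  23 |   1 | babbaabbbbbaaababbaaabbaabaababbbbbb
  24 |  29 | babbbbbb
  25 |  35 | bb
  26 |  10 | bbaaababbaaabbaabaababbbbbb
  27 |  17 | bbaaabbaabaababbbbbb
  28 |  22 | bbaabaababbbbbb
  29 |   3 | bbaabbbbbaaababbaaabbaabaababbbbbb
  30 |  34 | bbb
  31 |   9 | bbbaaababbaaabbaabaababbbbbb
  32 |  33 | bbbb
  33 |   8 | bbbbaaababbaaabbaabaababbbbbb
  34 |  32 | bbbbb
  35 |   7 | bbbbbaaababbaaabbaabaababbbbbb
  36 |  31 | bbbbbb

[12, 19, 24, 13, 27, 20, 5, 25, 14, 0, 28, 16, 21, 2, 6, 30, 36, 11, 18, 23, 26, 4, 15, 1, 29, 35, 10, 17, 22, 3, 34, 9, 33, 8, 32, 7, 31]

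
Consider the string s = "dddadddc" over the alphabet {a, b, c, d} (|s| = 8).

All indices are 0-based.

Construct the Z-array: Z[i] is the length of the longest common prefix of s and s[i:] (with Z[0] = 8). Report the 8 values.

[8, 2, 1, 0, 3, 2, 1, 0]

Z[0]=8
i=1: outside box; Z[1]=2 scan→box=[1,3)
i=2: min(r-i=1, Z[1]=2)=1; Z[2]=1
i=3: outside box; Z[3]=0
i=4: outside box; Z[4]=3 scan→box=[4,7)
i=5: min(r-i=2, Z[1]=2)=2; Z[5]=2
i=6: min(r-i=1, Z[2]=1)=1; Z[6]=1
i=7: outside box; Z[7]=0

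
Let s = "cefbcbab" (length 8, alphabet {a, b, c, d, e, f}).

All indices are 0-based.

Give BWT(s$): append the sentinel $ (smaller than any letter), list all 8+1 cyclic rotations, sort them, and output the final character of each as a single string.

bbacfb$ce

rank  rotation   last
    0  $cefbcbab  b
    1  ab$cefbcb  b
    2  b$cefbcba  a
    3  bab$cefbc  c
    4  bcbab$cef  f
    5  cbab$cefb  b
    6  cefbcbab$  $
    7  efbcbab$c  c
    8  fbcbab$ce  e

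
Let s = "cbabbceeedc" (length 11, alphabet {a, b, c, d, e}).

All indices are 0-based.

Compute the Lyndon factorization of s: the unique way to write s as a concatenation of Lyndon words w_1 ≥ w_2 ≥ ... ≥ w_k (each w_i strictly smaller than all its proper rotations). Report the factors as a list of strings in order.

emit factor 1: 'c' (i=0, period=1)
emit factor 2: 'b' (i=1, period=1)
emit factor 3: 'abbceeedc' (i=2, period=9)

["c", "b", "abbceeedc"]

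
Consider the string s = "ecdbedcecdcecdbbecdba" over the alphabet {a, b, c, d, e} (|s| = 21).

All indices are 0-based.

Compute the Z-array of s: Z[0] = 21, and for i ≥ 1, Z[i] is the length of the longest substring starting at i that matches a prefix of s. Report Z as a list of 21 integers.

Z[0]=21
i=1: outside box; Z[1]=0
i=2: outside box; Z[2]=0
i=3: outside box; Z[3]=0
i=4: outside box; Z[4]=1 grow→box=[4,5)
i=5: outside box; Z[5]=0
i=6: outside box; Z[6]=0
i=7: outside box; Z[7]=3 grow→box=[7,10)
i=8: min(r-i=2, Z[1]=0)=0; Z[8]=0
i=9: min(r-i=1, Z[2]=0)=0; Z[9]=0
i=10: outside box; Z[10]=0
i=11: outside box; Z[11]=4 grow→box=[11,15)
i=12: min(r-i=3, Z[1]=0)=0; Z[12]=0
i=13: min(r-i=2, Z[2]=0)=0; Z[13]=0
i=14: min(r-i=1, Z[3]=0)=0; Z[14]=0
i=15: outside box; Z[15]=0
i=16: outside box; Z[16]=4 grow→box=[16,20)
i=17: min(r-i=3, Z[1]=0)=0; Z[17]=0
i=18: min(r-i=2, Z[2]=0)=0; Z[18]=0
i=19: min(r-i=1, Z[3]=0)=0; Z[19]=0
i=20: outside box; Z[20]=0

[21, 0, 0, 0, 1, 0, 0, 3, 0, 0, 0, 4, 0, 0, 0, 0, 4, 0, 0, 0, 0]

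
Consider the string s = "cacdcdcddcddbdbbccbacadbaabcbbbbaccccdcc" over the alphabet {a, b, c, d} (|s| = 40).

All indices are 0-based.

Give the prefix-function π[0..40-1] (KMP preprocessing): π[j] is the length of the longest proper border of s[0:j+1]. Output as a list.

[0, 0, 1, 0, 1, 0, 1, 0, 0, 1, 0, 0, 0, 0, 0, 0, 1, 1, 0, 0, 1, 2, 0, 0, 0, 0, 0, 1, 0, 0, 0, 0, 0, 1, 1, 1, 1, 0, 1, 1]

π[0] = 0
j=1 s[j]='a': π[1]=0 (border '')
j=2 s[j]='c': π[2]=1 (border 'c')
j=3 s[j]='d': k: 1→0; π[3]=0 (border '')
j=4 s[j]='c': π[4]=1 (border 'c')
j=5 s[j]='d': k: 1→0; π[5]=0 (border '')
j=6 s[j]='c': π[6]=1 (border 'c')
j=7 s[j]='d': k: 1→0; π[7]=0 (border '')
j=8 s[j]='d': π[8]=0 (border '')
j=9 s[j]='c': π[9]=1 (border 'c')
j=10 s[j]='d': k: 1→0; π[10]=0 (border '')
j=11 s[j]='d': π[11]=0 (border '')
j=12 s[j]='b': π[12]=0 (border '')
j=13 s[j]='d': π[13]=0 (border '')
j=14 s[j]='b': π[14]=0 (border '')
j=15 s[j]='b': π[15]=0 (border '')
j=16 s[j]='c': π[16]=1 (border 'c')
j=17 s[j]='c': k: 1→0; π[17]=1 (border 'c')
j=18 s[j]='b': k: 1→0; π[18]=0 (border '')
j=19 s[j]='a': π[19]=0 (border '')
j=20 s[j]='c': π[20]=1 (border 'c')
j=21 s[j]='a': π[21]=2 (border 'ca')
j=22 s[j]='d': k: 2→0; π[22]=0 (border '')
j=23 s[j]='b': π[23]=0 (border '')
j=24 s[j]='a': π[24]=0 (border '')
j=25 s[j]='a': π[25]=0 (border '')
j=26 s[j]='b': π[26]=0 (border '')
j=27 s[j]='c': π[27]=1 (border 'c')
j=28 s[j]='b': k: 1→0; π[28]=0 (border '')
j=29 s[j]='b': π[29]=0 (border '')
j=30 s[j]='b': π[30]=0 (border '')
j=31 s[j]='b': π[31]=0 (border '')
j=32 s[j]='a': π[32]=0 (border '')
j=33 s[j]='c': π[33]=1 (border 'c')
j=34 s[j]='c': k: 1→0; π[34]=1 (border 'c')
j=35 s[j]='c': k: 1→0; π[35]=1 (border 'c')
j=36 s[j]='c': k: 1→0; π[36]=1 (border 'c')
j=37 s[j]='d': k: 1→0; π[37]=0 (border '')
j=38 s[j]='c': π[38]=1 (border 'c')
j=39 s[j]='c': k: 1→0; π[39]=1 (border 'c')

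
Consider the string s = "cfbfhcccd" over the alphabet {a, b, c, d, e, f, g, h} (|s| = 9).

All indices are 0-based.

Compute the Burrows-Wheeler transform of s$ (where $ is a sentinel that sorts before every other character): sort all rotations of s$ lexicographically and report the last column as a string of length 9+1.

dfhcc$ccbf

rank  rotation    last
    0  $cfbfhcccd  d
    1  bfhcccd$cf  f
    2  cccd$cfbfh  h
    3  ccd$cfbfhc  c
    4  cd$cfbfhcc  c
    5  cfbfhcccd$  $
    6  d$cfbfhccc  c
    7  fbfhcccd$c  c
    8  fhcccd$cfb  b
    9  hcccd$cfbf  f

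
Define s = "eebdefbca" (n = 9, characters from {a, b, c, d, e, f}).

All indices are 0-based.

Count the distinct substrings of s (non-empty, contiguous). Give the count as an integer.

rank→(start, suffix):
  0 → (8, 'a')
  1 → (6, 'bca')
  2 → (2, 'bdefbca')
  3 → (7, 'ca')
  4 → (3, 'defbca')
  5 → (1, 'ebdefbca')
  6 → (0, 'eebdefbca')
  7 → (4, 'efbca')
  8 → (5, 'fbca')

SA = [8, 6, 2, 7, 3, 1, 0, 4, 5]
rank  pair      lcp
   1  s[8:],s[6:]  0  ''
   2  s[6:],s[2:]  1  'b'
   3  s[2:],s[7:]  0  ''
   4  s[7:],s[3:]  0  ''
   5  s[3:],s[1:]  0  ''
   6  s[1:],s[0:]  1  'e'
   7  s[0:],s[4:]  1  'e'
   8  s[4:],s[5:]  0  ''

n(n+1)/2 = 9·10/2 = 45
Σ LCP = 0 + 0 + 1 + 0 + 0 + 0 + 1 + 1 + 0 = 3
distinct = 45 − 3 = 42

42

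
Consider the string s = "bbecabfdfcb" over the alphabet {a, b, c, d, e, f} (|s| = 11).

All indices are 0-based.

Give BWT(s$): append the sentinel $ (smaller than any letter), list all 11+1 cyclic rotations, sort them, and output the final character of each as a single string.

bcc$baeffbdb

rank  rotation      last
    0  $bbecabfdfcb  b
    1  abfdfcb$bbec  c
    2  b$bbecabfdfc  c
    3  bbecabfdfcb$  $
    4  becabfdfcb$b  b
    5  bfdfcb$bbeca  a
    6  cabfdfcb$bbe  e
    7  cb$bbecabfdf  f
    8  dfcb$bbecabf  f
    9  ecabfdfcb$bb  b
   10  fcb$bbecabfd  d
   11  fdfcb$bbecab  b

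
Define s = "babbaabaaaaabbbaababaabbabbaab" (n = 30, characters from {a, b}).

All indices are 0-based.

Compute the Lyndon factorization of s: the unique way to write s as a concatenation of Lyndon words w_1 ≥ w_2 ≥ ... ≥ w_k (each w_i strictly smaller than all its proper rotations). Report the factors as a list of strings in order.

["b", "abb", "aab", "aaaaabbbaababaabbabbaab"]

emit factor 1: 'b' (i=0, period=1)
emit factor 2: 'abb' (i=1, period=3)
emit factor 3: 'aab' (i=4, period=3)
emit factor 4: 'aaaaabbbaababaabbabbaab' (i=7, period=23)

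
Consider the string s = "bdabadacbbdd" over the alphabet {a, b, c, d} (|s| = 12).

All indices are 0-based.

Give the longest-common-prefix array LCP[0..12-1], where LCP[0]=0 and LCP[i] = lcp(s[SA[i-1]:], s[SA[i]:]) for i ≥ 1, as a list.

[0, 1, 1, 0, 1, 1, 2, 0, 0, 1, 2, 1]

sorted suffixes:
  #0 SA[0]=2  'abadacbbdd'
  #1 SA[1]=6  'acbbdd'
  #2 SA[2]=4  'adacbbdd'
  #3 SA[3]=3  'badacbbdd'
  #4 SA[4]=8  'bbdd'
  #5 SA[5]=0  'bdabadacbbdd'
  #6 SA[6]=9  'bdd'
  #7 SA[7]=7  'cbbdd'
  #8 SA[8]=11  'd'
  #9 SA[9]=1  'dabadacbbdd'
  #10 SA[10]=5  'dacbbdd'
  #11 SA[11]=10  'dd'

SA = [2, 6, 4, 3, 8, 0, 9, 7, 11, 1, 5, 10]
rank  pair      lcp
   1  s[2:],s[6:]  1  'a'
   2  s[6:],s[4:]  1  'a'
   3  s[4:],s[3:]  0  ''
   4  s[3:],s[8:]  1  'b'
   5  s[8:],s[0:]  1  'b'
   6  s[0:],s[9:]  2  'bd'
   7  s[9:],s[7:]  0  ''
   8  s[7:],s[11:]  0  ''
   9  s[11:],s[1:]  1  'd'
  10  s[1:],s[5:]  2  'da'
  11  s[5:],s[10:]  1  'd'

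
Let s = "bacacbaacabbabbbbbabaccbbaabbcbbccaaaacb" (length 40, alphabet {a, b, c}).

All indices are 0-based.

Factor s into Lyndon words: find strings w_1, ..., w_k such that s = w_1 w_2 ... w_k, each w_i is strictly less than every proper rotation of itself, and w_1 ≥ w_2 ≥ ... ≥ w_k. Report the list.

["b", "acacb", "aacabbabbbbbabaccbb", "aabbcbbcc", "aaaacb"]

emit factor 1: 'b' (i=0, period=1)
emit factor 2: 'acacb' (i=1, period=5)
emit factor 3: 'aacabbabbbbbabaccbb' (i=6, period=19)
emit factor 4: 'aabbcbbcc' (i=25, period=9)
emit factor 5: 'aaaacb' (i=34, period=6)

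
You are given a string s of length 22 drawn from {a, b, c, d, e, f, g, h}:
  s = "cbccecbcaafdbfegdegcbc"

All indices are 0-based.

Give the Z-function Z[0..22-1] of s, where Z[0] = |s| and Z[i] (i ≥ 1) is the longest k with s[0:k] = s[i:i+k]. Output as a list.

[22, 0, 1, 1, 0, 3, 0, 1, 0, 0, 0, 0, 0, 0, 0, 0, 0, 0, 0, 3, 0, 1]

Z[0]=22
i=1: fresh scan; Z[1]=0
i=2: fresh scan; Z[2]=1 grow→box=[2,3)
i=3: fresh scan; Z[3]=1 grow→box=[3,4)
i=4: fresh scan; Z[4]=0
i=5: fresh scan; Z[5]=3 grow→box=[5,8)
i=6: min(r-i=2, Z[1]=0)=0; Z[6]=0
i=7: min(r-i=1, Z[2]=1)=1; Z[7]=1
i=8: fresh scan; Z[8]=0
i=9: fresh scan; Z[9]=0
i=10: fresh scan; Z[10]=0
i=11: fresh scan; Z[11]=0
i=12: fresh scan; Z[12]=0
i=13: fresh scan; Z[13]=0
i=14: fresh scan; Z[14]=0
i=15: fresh scan; Z[15]=0
i=16: fresh scan; Z[16]=0
i=17: fresh scan; Z[17]=0
i=18: fresh scan; Z[18]=0
i=19: fresh scan; Z[19]=3 grow→box=[19,22)
i=20: min(r-i=2, Z[1]=0)=0; Z[20]=0
i=21: min(r-i=1, Z[2]=1)=1; Z[21]=1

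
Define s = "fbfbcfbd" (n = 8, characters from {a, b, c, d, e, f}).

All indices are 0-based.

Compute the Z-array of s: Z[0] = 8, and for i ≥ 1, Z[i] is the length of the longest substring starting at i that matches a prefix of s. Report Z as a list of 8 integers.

[8, 0, 2, 0, 0, 2, 0, 0]

Z[0]=8
i=1: fresh scan; Z[1]=0
i=2: fresh scan; Z[2]=2 scan→box=[2,4)
i=3: min(r-i=1, Z[1]=0)=0; Z[3]=0
i=4: fresh scan; Z[4]=0
i=5: fresh scan; Z[5]=2 scan→box=[5,7)
i=6: min(r-i=1, Z[1]=0)=0; Z[6]=0
i=7: fresh scan; Z[7]=0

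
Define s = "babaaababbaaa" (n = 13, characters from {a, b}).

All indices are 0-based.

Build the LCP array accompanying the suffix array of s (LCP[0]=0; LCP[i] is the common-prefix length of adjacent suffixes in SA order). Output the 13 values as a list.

[0, 1, 2, 3, 2, 1, 3, 2, 0, 4, 2, 3, 1]

rank→(start, suffix):
  0 → (12, 'a')
  1 → (11, 'aa')
  2 → (10, 'aaa')
  3 → (3, 'aaababbaaa')
  4 → (4, 'aababbaaa')
  5 → (1, 'abaaababbaaa')
  6 → (5, 'ababbaaa')
  7 → (7, 'abbaaa')
  8 → (9, 'baaa')
  9 → (2, 'baaababbaaa')
  10 → (0, 'babaaababbaaa')
  11 → (6, 'babbaaa')
  12 → (8, 'bbaaa')

SA = [12, 11, 10, 3, 4, 1, 5, 7, 9, 2, 0, 6, 8]
[i] adj suffixes → lcp
  [1] 12/11 → 1 ('a')
  [2] 11/10 → 2 ('aa')
  [3] 10/3 → 3 ('aaa')
  [4] 3/4 → 2 ('aa')
  [5] 4/1 → 1 ('a')
  [6] 1/5 → 3 ('aba')
  [7] 5/7 → 2 ('ab')
  [8] 7/9 → 0 ('')
  [9] 9/2 → 4 ('baaa')
  [10] 2/0 → 2 ('ba')
  [11] 0/6 → 3 ('bab')
  [12] 6/8 → 1 ('b')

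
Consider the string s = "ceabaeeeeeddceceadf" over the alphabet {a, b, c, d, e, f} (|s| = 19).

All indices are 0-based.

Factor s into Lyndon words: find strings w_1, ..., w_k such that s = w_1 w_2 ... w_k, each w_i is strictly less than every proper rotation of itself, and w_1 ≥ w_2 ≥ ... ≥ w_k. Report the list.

["ce", "abaeeeeeddceceadf"]

emit factor 1: 'ce' (i=0, period=2)
emit factor 2: 'abaeeeeeddceceadf' (i=2, period=17)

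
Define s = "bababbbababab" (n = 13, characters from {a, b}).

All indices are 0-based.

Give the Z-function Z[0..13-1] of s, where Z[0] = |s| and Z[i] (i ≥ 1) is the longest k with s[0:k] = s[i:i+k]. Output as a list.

[13, 0, 3, 0, 1, 1, 5, 0, 5, 0, 3, 0, 1]

Z[0]=13
i=1: fresh scan; Z[1]=0
i=2: fresh scan; Z[2]=3 grow→box=[2,5)
i=3: min(r-i=2, Z[1]=0)=0; Z[3]=0
i=4: min(r-i=1, Z[2]=3)=1; Z[4]=1
i=5: fresh scan; Z[5]=1 grow→box=[5,6)
i=6: fresh scan; Z[6]=5 grow→box=[6,11)
i=7: min(r-i=4, Z[1]=0)=0; Z[7]=0
i=8: min(r-i=3, Z[2]=3)=3; Z[8]=5 grow→box=[8,13)
i=9: min(r-i=4, Z[1]=0)=0; Z[9]=0
i=10: min(r-i=3, Z[2]=3)=3; Z[10]=3
i=11: min(r-i=2, Z[3]=0)=0; Z[11]=0
i=12: min(r-i=1, Z[4]=1)=1; Z[12]=1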